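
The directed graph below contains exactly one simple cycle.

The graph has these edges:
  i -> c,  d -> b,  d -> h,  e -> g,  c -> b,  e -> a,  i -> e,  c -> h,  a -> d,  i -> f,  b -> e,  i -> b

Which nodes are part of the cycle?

DFS with gray/black marking from e:
e gray
  g gray
  g black
  a gray
    d gray
      h gray
      h black
      b gray
        b→e: e is gray → back edge
Back edge closes the cycle e → a → d → b → e; its vertices are {a, b, d, e}.

a, b, d, e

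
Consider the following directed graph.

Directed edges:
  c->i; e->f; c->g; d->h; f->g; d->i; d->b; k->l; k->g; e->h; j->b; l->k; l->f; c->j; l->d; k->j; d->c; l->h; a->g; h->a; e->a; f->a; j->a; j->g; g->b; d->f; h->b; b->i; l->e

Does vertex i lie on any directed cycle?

No

i lies on a cycle iff there is a path from i back to itself.
Exploring from i, it never reaches itself; equivalently, its strongly connected component is a singleton.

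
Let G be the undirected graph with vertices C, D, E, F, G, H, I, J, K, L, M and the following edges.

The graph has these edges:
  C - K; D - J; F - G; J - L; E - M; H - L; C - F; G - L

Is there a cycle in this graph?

DFS, tracking each vertex's parent; an edge to a visited non-parent vertex closes a cycle.
Start from E:
visit E (parent –)
  visit M (parent E)
    M–E: parent, skip
visit C (parent –)
  visit K (parent C)
    K–C: parent, skip
  visit F (parent C)
    visit G (parent F)
      G–F: parent, skip
      visit L (parent G)
        visit H (parent L)
          H–L: parent, skip
        visit J (parent L)
          J–L: parent, skip
          visit D (parent J)
            D–J: parent, skip
        L–G: parent, skip
    F–C: parent, skip
visit I (parent –)
No non-parent visited neighbor found — the graph is a forest.

No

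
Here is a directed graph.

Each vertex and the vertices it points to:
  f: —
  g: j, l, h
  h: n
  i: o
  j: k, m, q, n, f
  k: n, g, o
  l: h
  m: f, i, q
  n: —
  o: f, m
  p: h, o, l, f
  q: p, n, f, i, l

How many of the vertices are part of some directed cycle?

A vertex is on a directed cycle iff it belongs to a strongly connected component of size ≥ 2 (or has a self-loop).
The vertices on cycles are {g, i, j, k, m, o, p, q} — 8 in total.

8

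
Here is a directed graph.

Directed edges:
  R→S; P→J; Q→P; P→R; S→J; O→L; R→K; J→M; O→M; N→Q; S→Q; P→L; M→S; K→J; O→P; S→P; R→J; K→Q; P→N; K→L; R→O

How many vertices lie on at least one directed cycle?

9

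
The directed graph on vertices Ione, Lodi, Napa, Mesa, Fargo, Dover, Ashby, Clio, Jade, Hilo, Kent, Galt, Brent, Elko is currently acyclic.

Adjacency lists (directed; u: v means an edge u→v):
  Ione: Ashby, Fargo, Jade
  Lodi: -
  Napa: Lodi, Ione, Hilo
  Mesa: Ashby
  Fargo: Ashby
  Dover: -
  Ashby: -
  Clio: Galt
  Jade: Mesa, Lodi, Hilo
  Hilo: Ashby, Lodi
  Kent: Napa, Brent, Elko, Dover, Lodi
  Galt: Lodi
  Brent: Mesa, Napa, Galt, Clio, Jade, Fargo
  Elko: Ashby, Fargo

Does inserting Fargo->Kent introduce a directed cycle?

Yes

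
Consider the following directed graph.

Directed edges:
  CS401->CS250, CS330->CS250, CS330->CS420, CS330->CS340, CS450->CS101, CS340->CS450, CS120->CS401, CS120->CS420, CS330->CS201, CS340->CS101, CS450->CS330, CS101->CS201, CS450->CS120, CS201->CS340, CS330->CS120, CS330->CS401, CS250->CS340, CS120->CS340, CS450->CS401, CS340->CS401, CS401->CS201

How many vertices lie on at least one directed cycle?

8

A vertex is on a directed cycle iff it belongs to a strongly connected component of size ≥ 2 (or has a self-loop).
The vertices on cycles are {CS101, CS120, CS201, CS250, CS330, CS340, CS401, CS450} — 8 in total.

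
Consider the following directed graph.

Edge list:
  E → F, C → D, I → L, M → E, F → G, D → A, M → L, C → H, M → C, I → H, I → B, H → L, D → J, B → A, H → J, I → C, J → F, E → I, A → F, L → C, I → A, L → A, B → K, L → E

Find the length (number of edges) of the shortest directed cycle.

For each vertex v, BFS finds the shortest path from v back to v.
The shortest such closed walk is E → I → L → E, length 3.

3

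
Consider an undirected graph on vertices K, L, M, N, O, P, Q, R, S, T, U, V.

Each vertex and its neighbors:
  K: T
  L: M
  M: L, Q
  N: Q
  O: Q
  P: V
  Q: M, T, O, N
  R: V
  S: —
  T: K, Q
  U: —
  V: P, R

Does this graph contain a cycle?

DFS, tracking each vertex's parent; an edge to a visited non-parent vertex closes a cycle.
Start from M:
visit M (parent –)
  visit L (parent M)
    L–M: parent, skip
  visit Q (parent M)
    Q–M: parent, skip
    visit T (parent Q)
      visit K (parent T)
        K–T: parent, skip
      T–Q: parent, skip
    visit O (parent Q)
      O–Q: parent, skip
    visit N (parent Q)
      N–Q: parent, skip
visit P (parent –)
  visit V (parent P)
    V–P: parent, skip
    visit R (parent V)
      R–V: parent, skip
visit S (parent –)
visit U (parent –)
No non-parent visited neighbor found — the graph is a forest.

No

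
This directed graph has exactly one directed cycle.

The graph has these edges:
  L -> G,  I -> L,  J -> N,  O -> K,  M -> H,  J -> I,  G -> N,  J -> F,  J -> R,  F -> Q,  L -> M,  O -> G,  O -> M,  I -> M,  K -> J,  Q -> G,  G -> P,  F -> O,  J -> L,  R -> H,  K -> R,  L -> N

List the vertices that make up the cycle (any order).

DFS with gray/black marking from J:
J gray
  R gray
    H gray
    H black
  R black
  F gray
    Q gray
      G gray
        N gray
        N black
        P gray
        P black
      G black
    Q black
    O gray
      M gray
        M→H: H black — skip
      M black
      O→G: G black — skip
      K gray
        K→R: R black — skip
        K→J: J is gray → back edge
Back edge closes the cycle J → F → O → K → J; its vertices are {F, J, K, O}.

F, J, K, O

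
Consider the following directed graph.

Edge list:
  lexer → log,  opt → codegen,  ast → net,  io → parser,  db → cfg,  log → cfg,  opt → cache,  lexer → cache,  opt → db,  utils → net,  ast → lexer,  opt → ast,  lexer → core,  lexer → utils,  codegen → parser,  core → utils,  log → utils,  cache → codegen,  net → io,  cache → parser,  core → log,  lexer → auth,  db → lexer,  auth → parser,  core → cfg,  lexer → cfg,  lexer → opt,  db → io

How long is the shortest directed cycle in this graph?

For each vertex v, BFS finds the shortest path from v back to v.
The shortest such closed walk is lexer → opt → ast → lexer, length 3.

3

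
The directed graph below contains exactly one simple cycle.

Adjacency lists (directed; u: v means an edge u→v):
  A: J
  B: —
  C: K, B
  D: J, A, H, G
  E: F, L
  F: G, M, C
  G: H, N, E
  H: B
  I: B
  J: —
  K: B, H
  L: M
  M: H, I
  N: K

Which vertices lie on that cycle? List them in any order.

E, F, G

DFS with gray/black marking from G:
G gray
  H gray
    B gray
    B black
  H black
  N gray
    K gray
      K→B: B black — skip
      K→H: H black — skip
    K black
  N black
  E gray
    F gray
      F→G: G is gray → back edge
Back edge closes the cycle G → E → F → G; its vertices are {E, F, G}.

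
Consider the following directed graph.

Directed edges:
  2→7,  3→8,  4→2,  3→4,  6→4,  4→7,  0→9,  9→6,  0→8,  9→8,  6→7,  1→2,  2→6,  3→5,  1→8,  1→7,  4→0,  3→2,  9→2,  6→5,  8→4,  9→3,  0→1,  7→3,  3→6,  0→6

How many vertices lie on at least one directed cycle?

9

A vertex is on a directed cycle iff it belongs to a strongly connected component of size ≥ 2 (or has a self-loop).
The vertices on cycles are {0, 1, 2, 3, 4, 6, 7, 8, 9} — 9 in total.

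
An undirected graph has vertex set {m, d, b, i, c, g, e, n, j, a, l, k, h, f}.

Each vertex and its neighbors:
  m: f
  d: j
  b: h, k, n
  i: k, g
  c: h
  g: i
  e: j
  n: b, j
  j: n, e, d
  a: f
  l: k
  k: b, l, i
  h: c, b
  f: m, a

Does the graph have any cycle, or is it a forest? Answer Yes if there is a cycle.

No

DFS, tracking each vertex's parent; an edge to a visited non-parent vertex closes a cycle.
Start from e:
visit e (parent –)
  visit j (parent e)
    visit n (parent j)
      visit b (parent n)
        visit h (parent b)
          visit c (parent h)
            c–h: parent, skip
          h–b: parent, skip
        visit k (parent b)
          k–b: parent, skip
          visit l (parent k)
            l–k: parent, skip
          visit i (parent k)
            i–k: parent, skip
            visit g (parent i)
              g–i: parent, skip
        b–n: parent, skip
      n–j: parent, skip
    j–e: parent, skip
    visit d (parent j)
      d–j: parent, skip
visit m (parent –)
  visit f (parent m)
    f–m: parent, skip
    visit a (parent f)
      a–f: parent, skip
No non-parent visited neighbor found — the graph is a forest.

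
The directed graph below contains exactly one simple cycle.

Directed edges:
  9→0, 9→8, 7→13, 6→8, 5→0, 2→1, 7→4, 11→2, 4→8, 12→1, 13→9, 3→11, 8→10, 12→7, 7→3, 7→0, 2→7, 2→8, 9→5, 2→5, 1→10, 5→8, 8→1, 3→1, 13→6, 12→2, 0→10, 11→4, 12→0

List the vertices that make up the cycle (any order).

2, 3, 7, 11

DFS with gray/black marking from 7:
7 gray
  4 gray
    8 gray
      10 gray
      10 black
      1 gray
        1→10: 10 black — skip
      1 black
    8 black
  4 black
  13 gray
    9 gray
      5 gray
        0 gray
          0→10: 10 black — skip
        0 black
        5→8: 8 black — skip
      5 black
      9→8: 8 black — skip
      9→0: 0 black — skip
    9 black
    6 gray
      6→8: 8 black — skip
    6 black
  13 black
  7→0: 0 black — skip
  3 gray
    3→1: 1 black — skip
    11 gray
      11→4: 4 black — skip
      2 gray
        2→1: 1 black — skip
        2→5: 5 black — skip
        2→8: 8 black — skip
        2→7: 7 is gray → back edge
Back edge closes the cycle 7 → 3 → 11 → 2 → 7; its vertices are {2, 3, 7, 11}.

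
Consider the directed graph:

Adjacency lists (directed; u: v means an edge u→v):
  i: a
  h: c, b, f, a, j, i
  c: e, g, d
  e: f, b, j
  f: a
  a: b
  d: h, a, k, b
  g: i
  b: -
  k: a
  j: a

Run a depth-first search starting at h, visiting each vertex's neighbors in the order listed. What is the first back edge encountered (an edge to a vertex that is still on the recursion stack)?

d->h

DFS from h (visiting each vertex's neighbors in the order listed); mark gray on enter, black on exit:
h gray
  c gray
    e gray
      f gray
        a gray
          b gray
          b black
        a black
      f black
      e→b: b black — skip
      j gray
        j→a: a black — skip
      j black
    e black
    g gray
      i gray
        i→a: a black — skip
      i black
    g black
    d gray
      d→h: h is gray → back edge
First back edge: d → h.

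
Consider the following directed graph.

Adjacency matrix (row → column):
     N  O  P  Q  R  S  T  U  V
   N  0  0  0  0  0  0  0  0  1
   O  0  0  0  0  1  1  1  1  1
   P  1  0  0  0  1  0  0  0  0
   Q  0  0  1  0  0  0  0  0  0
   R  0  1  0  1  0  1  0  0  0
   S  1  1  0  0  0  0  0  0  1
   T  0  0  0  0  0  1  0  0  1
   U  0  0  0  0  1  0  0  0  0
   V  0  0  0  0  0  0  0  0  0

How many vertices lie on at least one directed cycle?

7

A vertex is on a directed cycle iff it belongs to a strongly connected component of size ≥ 2 (or has a self-loop).
The vertices on cycles are {O, P, Q, R, S, T, U} — 7 in total.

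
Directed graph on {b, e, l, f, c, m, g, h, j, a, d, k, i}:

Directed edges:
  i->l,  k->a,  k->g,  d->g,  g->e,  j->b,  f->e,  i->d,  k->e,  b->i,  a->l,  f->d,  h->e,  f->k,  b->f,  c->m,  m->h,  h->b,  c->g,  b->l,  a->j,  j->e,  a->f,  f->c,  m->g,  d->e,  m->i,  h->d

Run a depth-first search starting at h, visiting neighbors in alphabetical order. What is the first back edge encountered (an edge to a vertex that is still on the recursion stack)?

m->h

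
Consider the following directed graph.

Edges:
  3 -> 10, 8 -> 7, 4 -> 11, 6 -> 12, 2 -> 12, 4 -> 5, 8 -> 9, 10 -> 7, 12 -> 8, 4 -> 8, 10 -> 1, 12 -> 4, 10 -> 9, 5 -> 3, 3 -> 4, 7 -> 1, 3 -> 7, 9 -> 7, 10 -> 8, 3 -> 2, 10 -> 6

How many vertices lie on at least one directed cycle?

A vertex is on a directed cycle iff it belongs to a strongly connected component of size ≥ 2 (or has a self-loop).
The vertices on cycles are {2, 3, 4, 5, 6, 10, 12} — 7 in total.

7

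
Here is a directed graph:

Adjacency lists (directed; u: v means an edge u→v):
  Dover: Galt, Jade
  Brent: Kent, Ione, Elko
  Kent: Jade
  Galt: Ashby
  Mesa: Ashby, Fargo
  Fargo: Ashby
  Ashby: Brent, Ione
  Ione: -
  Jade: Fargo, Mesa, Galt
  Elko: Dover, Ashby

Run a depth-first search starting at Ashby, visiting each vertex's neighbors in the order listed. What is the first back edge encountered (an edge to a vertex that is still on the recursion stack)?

Fargo→Ashby

DFS from Ashby (visiting each vertex's neighbors in the order listed); mark gray on enter, black on exit:
Ashby gray
  Brent gray
    Kent gray
      Jade gray
        Fargo gray
          Fargo→Ashby: Ashby is gray → back edge
First back edge: Fargo → Ashby.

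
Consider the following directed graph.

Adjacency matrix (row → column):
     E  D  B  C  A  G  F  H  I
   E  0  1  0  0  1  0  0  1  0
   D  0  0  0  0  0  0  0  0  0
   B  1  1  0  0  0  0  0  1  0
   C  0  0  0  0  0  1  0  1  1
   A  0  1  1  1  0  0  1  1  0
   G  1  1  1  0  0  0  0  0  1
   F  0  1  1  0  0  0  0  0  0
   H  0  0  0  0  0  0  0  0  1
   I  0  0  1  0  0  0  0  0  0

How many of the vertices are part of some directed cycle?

A vertex is on a directed cycle iff it belongs to a strongly connected component of size ≥ 2 (or has a self-loop).
The vertices on cycles are {A, B, C, E, F, G, H, I} — 8 in total.

8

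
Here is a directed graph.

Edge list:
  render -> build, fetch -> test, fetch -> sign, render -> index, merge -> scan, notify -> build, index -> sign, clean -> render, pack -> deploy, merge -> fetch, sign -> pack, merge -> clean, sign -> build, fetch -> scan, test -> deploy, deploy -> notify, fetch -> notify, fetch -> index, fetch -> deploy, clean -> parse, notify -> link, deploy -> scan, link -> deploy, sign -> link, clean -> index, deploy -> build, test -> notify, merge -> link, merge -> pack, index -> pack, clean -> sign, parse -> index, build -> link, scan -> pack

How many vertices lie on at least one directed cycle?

A vertex is on a directed cycle iff it belongs to a strongly connected component of size ≥ 2 (or has a self-loop).
The vertices on cycles are {link, pack, scan, build, deploy, notify} — 6 in total.

6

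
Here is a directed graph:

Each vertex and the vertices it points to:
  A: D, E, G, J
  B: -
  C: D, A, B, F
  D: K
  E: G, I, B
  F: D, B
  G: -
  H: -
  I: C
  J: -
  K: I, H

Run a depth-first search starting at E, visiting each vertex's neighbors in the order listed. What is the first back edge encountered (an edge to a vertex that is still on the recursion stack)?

K→I

DFS from E (visiting each vertex's neighbors in the order listed); mark gray on enter, black on exit:
E gray
  G gray
  G black
  I gray
    C gray
      D gray
        K gray
          K→I: I is gray → back edge
First back edge: K → I.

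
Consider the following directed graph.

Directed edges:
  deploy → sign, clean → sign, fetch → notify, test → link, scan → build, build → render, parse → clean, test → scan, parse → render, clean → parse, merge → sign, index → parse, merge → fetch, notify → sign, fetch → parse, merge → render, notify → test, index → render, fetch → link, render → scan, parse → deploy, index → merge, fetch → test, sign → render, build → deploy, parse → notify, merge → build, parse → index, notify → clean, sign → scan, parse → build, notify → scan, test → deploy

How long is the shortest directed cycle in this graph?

2

For each vertex v, BFS finds the shortest path from v back to v.
The shortest such closed walk is index → parse → index, length 2.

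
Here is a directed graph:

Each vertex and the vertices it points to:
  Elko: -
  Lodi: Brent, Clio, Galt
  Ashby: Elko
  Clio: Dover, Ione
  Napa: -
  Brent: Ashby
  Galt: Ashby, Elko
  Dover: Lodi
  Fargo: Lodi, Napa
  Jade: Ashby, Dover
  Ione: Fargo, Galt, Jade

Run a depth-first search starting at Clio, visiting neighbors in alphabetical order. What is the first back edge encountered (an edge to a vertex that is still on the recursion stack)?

Lodi->Clio

DFS from Clio (visiting neighbors in alphabetical order); mark gray on enter, black on exit:
Clio gray
  Dover gray
    Lodi gray
      Brent gray
        Ashby gray
          Elko gray
          Elko black
        Ashby black
      Brent black
      Lodi→Clio: Clio is gray → back edge
First back edge: Lodi → Clio.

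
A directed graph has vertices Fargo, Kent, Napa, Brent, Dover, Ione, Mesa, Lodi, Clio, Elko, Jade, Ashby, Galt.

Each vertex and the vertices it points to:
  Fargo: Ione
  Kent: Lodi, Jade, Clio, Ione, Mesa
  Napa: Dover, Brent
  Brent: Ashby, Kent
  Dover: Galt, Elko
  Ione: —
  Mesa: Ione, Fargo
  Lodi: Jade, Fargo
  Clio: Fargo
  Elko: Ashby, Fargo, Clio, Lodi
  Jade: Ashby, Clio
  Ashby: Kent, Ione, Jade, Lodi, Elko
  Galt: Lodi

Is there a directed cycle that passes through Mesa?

Mesa lies on a cycle iff there is a path from Mesa back to itself.
Exploring from Mesa, it never reaches itself; equivalently, its strongly connected component is a singleton.

No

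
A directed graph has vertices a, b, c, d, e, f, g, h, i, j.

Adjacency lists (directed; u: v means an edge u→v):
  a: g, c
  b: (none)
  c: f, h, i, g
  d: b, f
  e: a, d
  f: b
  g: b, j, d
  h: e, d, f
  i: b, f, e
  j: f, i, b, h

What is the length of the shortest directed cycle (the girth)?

4

For each vertex v, BFS finds the shortest path from v back to v.
The shortest such closed walk is a → c → h → e → a, length 4.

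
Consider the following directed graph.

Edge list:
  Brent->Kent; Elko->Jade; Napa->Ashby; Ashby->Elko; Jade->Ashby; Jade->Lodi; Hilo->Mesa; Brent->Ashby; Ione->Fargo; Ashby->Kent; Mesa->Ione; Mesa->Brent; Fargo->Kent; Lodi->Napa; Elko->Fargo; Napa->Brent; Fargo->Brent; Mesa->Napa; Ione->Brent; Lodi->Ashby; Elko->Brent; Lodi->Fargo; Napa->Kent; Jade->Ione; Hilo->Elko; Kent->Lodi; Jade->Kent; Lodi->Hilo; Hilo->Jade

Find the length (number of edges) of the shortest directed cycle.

3

For each vertex v, BFS finds the shortest path from v back to v.
The shortest such closed walk is Hilo → Jade → Lodi → Hilo, length 3.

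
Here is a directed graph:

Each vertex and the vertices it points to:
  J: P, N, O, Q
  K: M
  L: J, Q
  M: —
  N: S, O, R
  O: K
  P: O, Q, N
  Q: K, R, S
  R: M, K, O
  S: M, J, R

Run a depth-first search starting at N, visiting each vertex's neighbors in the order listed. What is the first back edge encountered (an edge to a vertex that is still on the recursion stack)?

Q->S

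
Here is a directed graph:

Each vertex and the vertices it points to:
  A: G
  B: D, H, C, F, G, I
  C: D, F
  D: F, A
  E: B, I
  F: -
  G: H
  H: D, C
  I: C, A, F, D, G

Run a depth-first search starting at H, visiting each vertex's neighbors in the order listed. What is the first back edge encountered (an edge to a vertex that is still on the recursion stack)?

DFS from H (visiting each vertex's neighbors in the order listed); mark gray on enter, black on exit:
H gray
  D gray
    F gray
    F black
    A gray
      G gray
        G→H: H is gray → back edge
First back edge: G → H.

G->H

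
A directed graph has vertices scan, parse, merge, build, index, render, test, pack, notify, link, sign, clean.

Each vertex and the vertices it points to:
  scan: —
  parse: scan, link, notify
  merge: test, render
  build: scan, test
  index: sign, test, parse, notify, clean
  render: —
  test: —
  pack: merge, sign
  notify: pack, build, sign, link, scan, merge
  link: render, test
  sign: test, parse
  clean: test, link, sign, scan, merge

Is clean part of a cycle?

No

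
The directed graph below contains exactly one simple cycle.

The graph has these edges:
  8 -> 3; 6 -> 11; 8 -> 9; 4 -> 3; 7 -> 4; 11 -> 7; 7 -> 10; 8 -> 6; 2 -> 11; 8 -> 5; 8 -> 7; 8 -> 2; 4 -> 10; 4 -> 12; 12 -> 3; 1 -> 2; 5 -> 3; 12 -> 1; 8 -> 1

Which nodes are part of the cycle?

1, 2, 4, 7, 11, 12

DFS with gray/black marking from 7:
7 gray
  4 gray
    12 gray
      1 gray
        2 gray
          11 gray
            11→7: 7 is gray → back edge
Back edge closes the cycle 7 → 4 → 12 → 1 → 2 → 11 → 7; its vertices are {1, 2, 4, 7, 11, 12}.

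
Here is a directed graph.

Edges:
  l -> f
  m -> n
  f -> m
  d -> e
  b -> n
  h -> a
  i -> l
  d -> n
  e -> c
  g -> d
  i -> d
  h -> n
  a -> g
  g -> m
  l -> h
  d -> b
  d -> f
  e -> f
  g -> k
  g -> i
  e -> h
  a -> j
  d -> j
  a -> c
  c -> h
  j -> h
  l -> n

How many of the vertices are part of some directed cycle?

9

A vertex is on a directed cycle iff it belongs to a strongly connected component of size ≥ 2 (or has a self-loop).
The vertices on cycles are {a, c, d, e, g, h, i, j, l} — 9 in total.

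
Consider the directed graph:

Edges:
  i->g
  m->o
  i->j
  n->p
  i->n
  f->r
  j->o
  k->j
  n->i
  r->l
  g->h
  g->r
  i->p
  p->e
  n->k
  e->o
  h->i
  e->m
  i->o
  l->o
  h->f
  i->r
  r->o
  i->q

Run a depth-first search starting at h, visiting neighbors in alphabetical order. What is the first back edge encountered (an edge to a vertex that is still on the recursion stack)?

g->h

DFS from h (visiting neighbors in alphabetical order); mark gray on enter, black on exit:
h gray
  f gray
    r gray
      l gray
        o gray
        o black
      l black
      r→o: o black — skip
    r black
  f black
  i gray
    g gray
      g→h: h is gray → back edge
First back edge: g → h.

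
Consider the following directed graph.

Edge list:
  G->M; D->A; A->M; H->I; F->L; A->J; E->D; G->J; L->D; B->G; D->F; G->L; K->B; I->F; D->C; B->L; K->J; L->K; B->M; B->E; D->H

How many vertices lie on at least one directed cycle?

9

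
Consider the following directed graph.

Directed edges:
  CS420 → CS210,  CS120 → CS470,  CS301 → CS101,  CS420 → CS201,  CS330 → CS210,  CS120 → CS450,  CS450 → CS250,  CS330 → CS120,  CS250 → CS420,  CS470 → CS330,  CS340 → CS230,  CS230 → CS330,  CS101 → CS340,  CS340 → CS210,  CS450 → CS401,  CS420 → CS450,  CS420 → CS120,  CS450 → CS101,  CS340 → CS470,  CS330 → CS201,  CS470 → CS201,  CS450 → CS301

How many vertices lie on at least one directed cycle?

10

A vertex is on a directed cycle iff it belongs to a strongly connected component of size ≥ 2 (or has a self-loop).
The vertices on cycles are {CS101, CS120, CS230, CS250, CS301, CS330, CS340, CS420, CS450, CS470} — 10 in total.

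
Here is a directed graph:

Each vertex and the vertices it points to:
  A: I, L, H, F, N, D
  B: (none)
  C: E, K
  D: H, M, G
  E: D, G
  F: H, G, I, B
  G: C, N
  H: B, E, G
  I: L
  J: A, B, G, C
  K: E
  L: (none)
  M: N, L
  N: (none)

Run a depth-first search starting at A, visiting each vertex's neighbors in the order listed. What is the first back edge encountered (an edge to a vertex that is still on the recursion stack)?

D→H

DFS from A (visiting each vertex's neighbors in the order listed); mark gray on enter, black on exit:
A gray
  I gray
    L gray
    L black
  I black
  A→L: L black — skip
  H gray
    B gray
    B black
    E gray
      D gray
        D→H: H is gray → back edge
First back edge: D → H.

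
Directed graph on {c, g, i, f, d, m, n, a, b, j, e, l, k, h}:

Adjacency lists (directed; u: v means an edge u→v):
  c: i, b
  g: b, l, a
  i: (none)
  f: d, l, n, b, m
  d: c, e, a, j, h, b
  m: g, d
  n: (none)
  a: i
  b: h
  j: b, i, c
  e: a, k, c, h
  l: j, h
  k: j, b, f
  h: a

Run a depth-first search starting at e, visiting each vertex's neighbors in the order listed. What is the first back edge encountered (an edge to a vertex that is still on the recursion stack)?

d->e

DFS from e (visiting each vertex's neighbors in the order listed); mark gray on enter, black on exit:
e gray
  a gray
    i gray
    i black
  a black
  k gray
    j gray
      b gray
        h gray
          h→a: a black — skip
        h black
      b black
      j→i: i black — skip
      c gray
        c→i: i black — skip
        c→b: b black — skip
      c black
    j black
    k→b: b black — skip
    f gray
      d gray
        d→c: c black — skip
        d→e: e is gray → back edge
First back edge: d → e.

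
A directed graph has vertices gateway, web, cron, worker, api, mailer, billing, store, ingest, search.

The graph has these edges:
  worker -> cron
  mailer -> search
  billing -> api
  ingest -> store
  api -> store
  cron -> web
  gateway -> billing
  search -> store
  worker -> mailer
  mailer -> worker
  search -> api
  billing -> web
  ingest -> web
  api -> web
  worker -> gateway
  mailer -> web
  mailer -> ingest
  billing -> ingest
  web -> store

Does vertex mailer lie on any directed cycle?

Yes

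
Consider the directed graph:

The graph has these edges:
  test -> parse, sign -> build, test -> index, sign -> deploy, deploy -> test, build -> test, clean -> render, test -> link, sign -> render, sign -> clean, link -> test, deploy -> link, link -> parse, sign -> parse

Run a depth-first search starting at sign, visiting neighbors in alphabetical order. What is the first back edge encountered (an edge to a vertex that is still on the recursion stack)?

DFS from sign (visiting neighbors in alphabetical order); mark gray on enter, black on exit:
sign gray
  build gray
    test gray
      index gray
      index black
      link gray
        parse gray
        parse black
        link→test: test is gray → back edge
First back edge: link → test.

link->test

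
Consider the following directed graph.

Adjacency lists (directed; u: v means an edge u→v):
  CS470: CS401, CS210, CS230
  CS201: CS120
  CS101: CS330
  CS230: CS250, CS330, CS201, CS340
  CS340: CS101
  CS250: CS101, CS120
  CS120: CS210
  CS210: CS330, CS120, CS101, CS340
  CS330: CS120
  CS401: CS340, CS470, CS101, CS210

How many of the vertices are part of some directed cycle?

7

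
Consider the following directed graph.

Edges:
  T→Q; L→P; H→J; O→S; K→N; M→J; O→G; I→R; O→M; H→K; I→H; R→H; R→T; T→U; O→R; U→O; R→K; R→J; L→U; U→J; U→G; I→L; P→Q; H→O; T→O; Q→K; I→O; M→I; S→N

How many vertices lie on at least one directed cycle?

8

A vertex is on a directed cycle iff it belongs to a strongly connected component of size ≥ 2 (or has a self-loop).
The vertices on cycles are {H, I, L, M, O, R, T, U} — 8 in total.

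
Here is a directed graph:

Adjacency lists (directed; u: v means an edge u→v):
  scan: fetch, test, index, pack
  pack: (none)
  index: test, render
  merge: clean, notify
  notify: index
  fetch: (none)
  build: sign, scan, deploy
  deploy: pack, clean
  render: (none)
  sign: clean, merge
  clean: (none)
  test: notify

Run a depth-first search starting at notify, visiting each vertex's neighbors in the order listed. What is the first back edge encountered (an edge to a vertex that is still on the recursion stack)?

DFS from notify (visiting each vertex's neighbors in the order listed); mark gray on enter, black on exit:
notify gray
  index gray
    test gray
      test→notify: notify is gray → back edge
First back edge: test → notify.

test→notify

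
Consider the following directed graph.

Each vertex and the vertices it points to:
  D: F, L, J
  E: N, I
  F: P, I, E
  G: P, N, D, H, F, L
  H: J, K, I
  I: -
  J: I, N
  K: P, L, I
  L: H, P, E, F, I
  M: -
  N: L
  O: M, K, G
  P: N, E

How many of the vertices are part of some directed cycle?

A vertex is on a directed cycle iff it belongs to a strongly connected component of size ≥ 2 (or has a self-loop).
The vertices on cycles are {E, F, H, J, K, L, N, P} — 8 in total.

8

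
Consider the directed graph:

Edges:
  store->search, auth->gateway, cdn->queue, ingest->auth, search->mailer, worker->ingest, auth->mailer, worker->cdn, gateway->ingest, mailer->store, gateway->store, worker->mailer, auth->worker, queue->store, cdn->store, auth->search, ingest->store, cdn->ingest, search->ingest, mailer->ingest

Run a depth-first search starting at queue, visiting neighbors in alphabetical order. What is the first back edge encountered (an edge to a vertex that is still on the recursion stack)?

DFS from queue (visiting neighbors in alphabetical order); mark gray on enter, black on exit:
queue gray
  store gray
    search gray
      ingest gray
        auth gray
          gateway gray
            gateway→ingest: ingest is gray → back edge
First back edge: gateway → ingest.

gateway→ingest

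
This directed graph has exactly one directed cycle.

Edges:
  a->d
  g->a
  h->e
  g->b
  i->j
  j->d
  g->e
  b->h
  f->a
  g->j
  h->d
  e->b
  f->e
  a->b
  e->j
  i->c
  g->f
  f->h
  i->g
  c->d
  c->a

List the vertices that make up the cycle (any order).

DFS with gray/black marking from e:
e gray
  b gray
    h gray
      h→e: e is gray → back edge
Back edge closes the cycle e → b → h → e; its vertices are {b, e, h}.

b, e, h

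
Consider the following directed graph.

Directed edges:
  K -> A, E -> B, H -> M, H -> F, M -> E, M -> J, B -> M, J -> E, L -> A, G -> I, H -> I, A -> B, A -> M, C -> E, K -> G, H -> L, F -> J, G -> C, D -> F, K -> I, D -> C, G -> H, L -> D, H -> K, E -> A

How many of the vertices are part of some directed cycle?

8

A vertex is on a directed cycle iff it belongs to a strongly connected component of size ≥ 2 (or has a self-loop).
The vertices on cycles are {A, B, E, G, H, J, K, M} — 8 in total.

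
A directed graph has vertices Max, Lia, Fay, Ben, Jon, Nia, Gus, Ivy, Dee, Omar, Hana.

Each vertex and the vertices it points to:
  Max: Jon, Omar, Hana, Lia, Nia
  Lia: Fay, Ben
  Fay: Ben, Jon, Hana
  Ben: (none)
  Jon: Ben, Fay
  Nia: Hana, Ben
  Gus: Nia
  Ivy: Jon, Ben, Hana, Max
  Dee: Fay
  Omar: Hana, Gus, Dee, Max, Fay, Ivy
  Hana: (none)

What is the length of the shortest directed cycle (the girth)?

For each vertex v, BFS finds the shortest path from v back to v.
The shortest such closed walk is Omar → Max → Omar, length 2.

2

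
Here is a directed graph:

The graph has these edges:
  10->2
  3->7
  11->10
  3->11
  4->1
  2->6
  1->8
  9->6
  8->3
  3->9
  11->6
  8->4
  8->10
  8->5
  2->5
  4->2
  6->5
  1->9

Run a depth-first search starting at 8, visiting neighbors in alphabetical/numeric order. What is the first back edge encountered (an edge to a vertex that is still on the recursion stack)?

1->8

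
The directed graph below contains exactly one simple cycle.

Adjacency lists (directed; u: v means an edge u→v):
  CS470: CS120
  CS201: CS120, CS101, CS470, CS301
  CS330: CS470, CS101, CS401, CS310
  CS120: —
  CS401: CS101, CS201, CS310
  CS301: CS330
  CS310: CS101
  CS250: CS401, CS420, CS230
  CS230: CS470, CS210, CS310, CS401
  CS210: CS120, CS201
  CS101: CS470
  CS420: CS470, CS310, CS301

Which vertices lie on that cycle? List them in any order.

DFS with gray/black marking from CS301:
CS301 gray
  CS330 gray
    CS470 gray
      CS120 gray
      CS120 black
    CS470 black
    CS101 gray
      CS101→CS470: CS470 black — skip
    CS101 black
    CS401 gray
      CS401→CS101: CS101 black — skip
      CS201 gray
        CS201→CS120: CS120 black — skip
        CS201→CS101: CS101 black — skip
        CS201→CS470: CS470 black — skip
        CS201→CS301: CS301 is gray → back edge
Back edge closes the cycle CS301 → CS330 → CS401 → CS201 → CS301; its vertices are {CS201, CS301, CS330, CS401}.

CS201, CS301, CS330, CS401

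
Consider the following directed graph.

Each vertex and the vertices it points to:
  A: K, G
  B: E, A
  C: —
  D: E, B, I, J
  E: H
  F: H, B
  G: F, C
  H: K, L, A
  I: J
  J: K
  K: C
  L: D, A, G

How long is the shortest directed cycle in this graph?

For each vertex v, BFS finds the shortest path from v back to v.
The shortest such closed walk is L → G → F → H → L, length 4.

4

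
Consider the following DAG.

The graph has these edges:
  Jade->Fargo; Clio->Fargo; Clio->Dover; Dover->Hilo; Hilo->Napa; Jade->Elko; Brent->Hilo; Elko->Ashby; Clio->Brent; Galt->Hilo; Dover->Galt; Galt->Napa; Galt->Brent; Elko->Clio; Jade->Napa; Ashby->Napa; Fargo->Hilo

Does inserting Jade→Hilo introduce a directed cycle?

No

Adding Jade→Hilo creates a cycle iff Hilo can already reach Jade.
Explore from Hilo: no path reaches Jade. The graph stays acyclic.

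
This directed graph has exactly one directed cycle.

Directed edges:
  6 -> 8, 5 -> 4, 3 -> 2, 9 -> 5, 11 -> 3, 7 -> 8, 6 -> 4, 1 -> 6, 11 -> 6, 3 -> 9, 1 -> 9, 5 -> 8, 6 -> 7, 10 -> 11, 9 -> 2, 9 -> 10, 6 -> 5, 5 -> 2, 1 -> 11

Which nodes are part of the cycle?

DFS with gray/black marking from 9:
9 gray
  2 gray
  2 black
  10 gray
    11 gray
      3 gray
        3→2: 2 black — skip
        3→9: 9 is gray → back edge
Back edge closes the cycle 9 → 10 → 11 → 3 → 9; its vertices are {3, 9, 10, 11}.

3, 9, 10, 11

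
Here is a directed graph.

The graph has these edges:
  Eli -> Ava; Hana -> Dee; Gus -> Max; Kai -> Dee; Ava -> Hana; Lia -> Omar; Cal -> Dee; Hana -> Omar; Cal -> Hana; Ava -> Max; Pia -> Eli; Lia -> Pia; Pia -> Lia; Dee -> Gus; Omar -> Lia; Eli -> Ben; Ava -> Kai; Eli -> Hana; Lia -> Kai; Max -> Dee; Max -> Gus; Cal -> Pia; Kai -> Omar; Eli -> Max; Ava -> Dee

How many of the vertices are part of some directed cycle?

A vertex is on a directed cycle iff it belongs to a strongly connected component of size ≥ 2 (or has a self-loop).
The vertices on cycles are {Ava, Dee, Eli, Gus, Kai, Lia, Max, Pia, Hana, Omar} — 10 in total.

10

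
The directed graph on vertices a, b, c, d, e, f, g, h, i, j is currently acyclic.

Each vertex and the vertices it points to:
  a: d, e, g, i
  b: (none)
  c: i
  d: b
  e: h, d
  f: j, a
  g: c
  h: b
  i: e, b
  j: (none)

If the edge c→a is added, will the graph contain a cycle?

Yes

Adding c→a creates a cycle iff a can already reach c.
Path from a: a → g → c.
So a → … → c → a is a cycle.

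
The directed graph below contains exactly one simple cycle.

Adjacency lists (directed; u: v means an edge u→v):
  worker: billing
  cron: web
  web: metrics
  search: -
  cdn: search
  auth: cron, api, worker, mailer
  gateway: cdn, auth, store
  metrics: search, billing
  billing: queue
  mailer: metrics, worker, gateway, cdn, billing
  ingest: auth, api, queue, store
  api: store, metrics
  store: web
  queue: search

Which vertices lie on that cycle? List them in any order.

auth, mailer, gateway

DFS with gray/black marking from auth:
auth gray
  cron gray
    web gray
      metrics gray
        search gray
        search black
        billing gray
          queue gray
            queue→search: search black — skip
          queue black
        billing black
      metrics black
    web black
  cron black
  api gray
    store gray
      store→web: web black — skip
    store black
    api→metrics: metrics black — skip
  api black
  worker gray
    worker→billing: billing black — skip
  worker black
  mailer gray
    mailer→metrics: metrics black — skip
    mailer→worker: worker black — skip
    gateway gray
      cdn gray
        cdn→search: search black — skip
      cdn black
      gateway→auth: auth is gray → back edge
Back edge closes the cycle auth → mailer → gateway → auth; its vertices are {auth, mailer, gateway}.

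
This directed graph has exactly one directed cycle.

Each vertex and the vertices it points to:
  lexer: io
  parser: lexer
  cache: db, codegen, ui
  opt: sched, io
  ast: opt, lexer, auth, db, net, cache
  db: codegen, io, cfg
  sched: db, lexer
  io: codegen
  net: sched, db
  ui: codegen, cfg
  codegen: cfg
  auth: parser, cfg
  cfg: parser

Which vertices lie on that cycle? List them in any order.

io, cfg, lexer, parser, codegen

DFS with gray/black marking from io:
io gray
  codegen gray
    cfg gray
      parser gray
        lexer gray
          lexer→io: io is gray → back edge
Back edge closes the cycle io → codegen → cfg → parser → lexer → io; its vertices are {io, cfg, lexer, parser, codegen}.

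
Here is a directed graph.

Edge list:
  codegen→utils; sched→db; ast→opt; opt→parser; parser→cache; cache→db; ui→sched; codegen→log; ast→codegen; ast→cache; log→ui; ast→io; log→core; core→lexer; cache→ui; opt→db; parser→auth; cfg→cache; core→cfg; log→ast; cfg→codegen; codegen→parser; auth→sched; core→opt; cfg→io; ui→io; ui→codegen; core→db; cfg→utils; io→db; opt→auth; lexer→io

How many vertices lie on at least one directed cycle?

9

A vertex is on a directed cycle iff it belongs to a strongly connected component of size ≥ 2 (or has a self-loop).
The vertices on cycles are {ui, ast, cfg, log, opt, core, cache, parser, codegen} — 9 in total.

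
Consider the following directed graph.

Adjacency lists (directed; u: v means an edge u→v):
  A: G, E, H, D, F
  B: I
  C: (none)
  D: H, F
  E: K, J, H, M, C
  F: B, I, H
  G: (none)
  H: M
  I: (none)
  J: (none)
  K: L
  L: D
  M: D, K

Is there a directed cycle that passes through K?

K is on a cycle iff K can reach itself via ≥1 edge.
K → L → D → H → M → K — yes.

Yes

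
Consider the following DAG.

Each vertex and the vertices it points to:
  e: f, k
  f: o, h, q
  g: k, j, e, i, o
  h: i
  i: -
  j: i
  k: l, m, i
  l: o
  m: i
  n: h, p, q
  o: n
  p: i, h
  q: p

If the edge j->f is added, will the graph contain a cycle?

No

Adding j→f creates a cycle iff f can already reach j.
Explore from f: no path reaches j. The graph stays acyclic.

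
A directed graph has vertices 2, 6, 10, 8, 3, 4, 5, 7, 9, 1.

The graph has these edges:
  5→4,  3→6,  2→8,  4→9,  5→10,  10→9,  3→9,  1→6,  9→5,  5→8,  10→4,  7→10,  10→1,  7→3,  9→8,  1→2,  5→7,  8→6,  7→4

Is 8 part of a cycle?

8 lies on a cycle iff there is a path from 8 back to itself.
Exploring from 8, it never reaches itself; equivalently, its strongly connected component is a singleton.

No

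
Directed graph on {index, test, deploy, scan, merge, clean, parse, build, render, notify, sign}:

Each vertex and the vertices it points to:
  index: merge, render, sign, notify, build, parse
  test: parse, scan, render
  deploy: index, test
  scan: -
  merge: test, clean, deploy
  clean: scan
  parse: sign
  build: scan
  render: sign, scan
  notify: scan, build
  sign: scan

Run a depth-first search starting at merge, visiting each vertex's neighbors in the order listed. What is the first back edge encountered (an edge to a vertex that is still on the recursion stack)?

DFS from merge (visiting each vertex's neighbors in the order listed); mark gray on enter, black on exit:
merge gray
  test gray
    parse gray
      sign gray
        scan gray
        scan black
      sign black
    parse black
    test→scan: scan black — skip
    render gray
      render→sign: sign black — skip
      render→scan: scan black — skip
    render black
  test black
  clean gray
    clean→scan: scan black — skip
  clean black
  deploy gray
    index gray
      index→merge: merge is gray → back edge
First back edge: index → merge.

index->merge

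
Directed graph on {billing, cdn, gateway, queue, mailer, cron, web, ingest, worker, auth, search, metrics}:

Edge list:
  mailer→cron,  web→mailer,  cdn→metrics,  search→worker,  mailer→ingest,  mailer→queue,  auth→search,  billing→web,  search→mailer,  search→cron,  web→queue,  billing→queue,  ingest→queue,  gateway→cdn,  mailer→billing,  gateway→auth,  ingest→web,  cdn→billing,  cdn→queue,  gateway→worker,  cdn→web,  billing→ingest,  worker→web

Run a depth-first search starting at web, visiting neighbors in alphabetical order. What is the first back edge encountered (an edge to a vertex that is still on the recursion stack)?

DFS from web (visiting neighbors in alphabetical order); mark gray on enter, black on exit:
web gray
  mailer gray
    billing gray
      ingest gray
        queue gray
        queue black
        ingest→web: web is gray → back edge
First back edge: ingest → web.

ingest->web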